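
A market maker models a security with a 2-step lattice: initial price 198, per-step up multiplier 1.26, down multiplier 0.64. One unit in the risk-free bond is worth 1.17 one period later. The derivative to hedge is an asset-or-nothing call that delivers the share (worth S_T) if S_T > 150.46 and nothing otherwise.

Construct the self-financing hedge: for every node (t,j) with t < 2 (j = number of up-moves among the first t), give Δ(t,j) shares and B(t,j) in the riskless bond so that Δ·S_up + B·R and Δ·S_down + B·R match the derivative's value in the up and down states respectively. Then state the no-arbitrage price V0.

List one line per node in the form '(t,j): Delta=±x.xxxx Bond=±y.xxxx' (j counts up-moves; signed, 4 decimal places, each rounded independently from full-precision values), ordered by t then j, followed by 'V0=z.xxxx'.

(0,0): Delta=1.0820 Bond=-17.4777
(1,0): Delta=2.0323 Bond=-140.8699
(1,1): Delta=1.0000 Bond=0.0000
V0=196.7516

Since d<R<u, set p* = (R−d)/(u−d) = 0.8548; price each node as the discounted p*-expectation of its children.
Terminal payoffs: V(2,0)=0.0000, V(2,1)=159.6672, V(2,2)=314.3448
  t=1,j=0: stock 126.7200 → up 159.6672 (V=159.6672), down 81.1008 (V=0.0000). Price 116.6579; hedge Δ=2.0323, bond B=-140.8699.
  t=1,j=1: stock 249.4800 → up 314.3448 (V=314.3448), down 159.6672 (V=159.6672). Price 249.4800; hedge Δ=1.0000, bond B=0.0000.
  t=0,j=0: stock 198.0000 → up 249.4800 (V=249.4800), down 126.7200 (V=116.6579). Price 196.7516; hedge Δ=1.0820, bond B=-17.4777.
Check: Δ(0,0)·S0 + B(0,0) = 196.7516 = V0.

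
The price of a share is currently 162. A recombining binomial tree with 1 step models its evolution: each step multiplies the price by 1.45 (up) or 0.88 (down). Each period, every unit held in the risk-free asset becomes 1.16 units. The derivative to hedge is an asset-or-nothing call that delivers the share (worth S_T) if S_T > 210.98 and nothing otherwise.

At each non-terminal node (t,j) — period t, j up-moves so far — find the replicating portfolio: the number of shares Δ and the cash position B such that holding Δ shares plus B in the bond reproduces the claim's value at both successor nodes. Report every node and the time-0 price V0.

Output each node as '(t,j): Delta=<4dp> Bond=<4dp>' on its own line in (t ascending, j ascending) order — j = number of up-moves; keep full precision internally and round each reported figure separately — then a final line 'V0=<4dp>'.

No-arbitrage ⇒ martingale measure with p* = (R−d)/(u−d) = 0.4912.
Terminal values V(1,·): V(1,0)=0.0000, V(1,1)=234.9000
(0,0): S=162.0000. Δ = (V_up−V_dn)/(S_up−S_dn) = (234.9000−0.0000)/(234.9000−142.5600) = 2.5439. V = [p*·234.9000 + (1−p*)·0.0000]/1.16 = 99.4737. B = V − Δ·S = -312.6316.
Self-financing check: at every node Δ·S+B equals the discounted successor values.

(0,0): Delta=2.5439 Bond=-312.6316
V0=99.4737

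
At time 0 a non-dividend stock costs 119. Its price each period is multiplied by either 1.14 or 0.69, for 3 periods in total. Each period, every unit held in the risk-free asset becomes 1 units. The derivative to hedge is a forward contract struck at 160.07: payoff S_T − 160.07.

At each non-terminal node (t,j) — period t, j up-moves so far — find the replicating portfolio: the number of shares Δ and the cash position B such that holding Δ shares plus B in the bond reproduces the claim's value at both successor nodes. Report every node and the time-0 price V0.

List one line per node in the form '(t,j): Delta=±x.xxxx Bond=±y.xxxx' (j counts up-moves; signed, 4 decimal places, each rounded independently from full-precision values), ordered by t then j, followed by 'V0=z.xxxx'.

No-arbitrage ⇒ martingale measure with p* = (R−d)/(u−d) = 0.6889.
Terminal values V(3,·): V(3,0)=-120.9774, V(3,1)=-95.4823, V(3,2)=-53.3598, V(3,3)=16.2337
  t=2,j=0: stock 56.6559 → up 64.5877 (V=-95.4823), down 39.0926 (V=-120.9774). Price -103.4141; hedge Δ=1.0000, bond B=-160.0700.
  t=2,j=1: stock 93.6054 → up 106.7102 (V=-53.3598), down 64.5877 (V=-95.4823). Price -66.4646; hedge Δ=1.0000, bond B=-160.0700.
  t=2,j=2: stock 154.6524 → up 176.3037 (V=16.2337), down 106.7102 (V=-53.3598). Price -5.4176; hedge Δ=1.0000, bond B=-160.0700.
  t=1,j=0: stock 82.1100 → up 93.6054 (V=-66.4646), down 56.6559 (V=-103.4141). Price -77.9600; hedge Δ=1.0000, bond B=-160.0700.
  t=1,j=1: stock 135.6600 → up 154.6524 (V=-5.4176), down 93.6054 (V=-66.4646). Price -24.4100; hedge Δ=1.0000, bond B=-160.0700.
  t=0,j=0: stock 119.0000 → up 135.6600 (V=-24.4100), down 82.1100 (V=-77.9600). Price -41.0700; hedge Δ=1.0000, bond B=-160.0700.
Root portfolio cost Δ·119+B reproduces V0=-41.0700.

(0,0): Delta=1.0000 Bond=-160.0700
(1,0): Delta=1.0000 Bond=-160.0700
(1,1): Delta=1.0000 Bond=-160.0700
(2,0): Delta=1.0000 Bond=-160.0700
(2,1): Delta=1.0000 Bond=-160.0700
(2,2): Delta=1.0000 Bond=-160.0700
V0=-41.0700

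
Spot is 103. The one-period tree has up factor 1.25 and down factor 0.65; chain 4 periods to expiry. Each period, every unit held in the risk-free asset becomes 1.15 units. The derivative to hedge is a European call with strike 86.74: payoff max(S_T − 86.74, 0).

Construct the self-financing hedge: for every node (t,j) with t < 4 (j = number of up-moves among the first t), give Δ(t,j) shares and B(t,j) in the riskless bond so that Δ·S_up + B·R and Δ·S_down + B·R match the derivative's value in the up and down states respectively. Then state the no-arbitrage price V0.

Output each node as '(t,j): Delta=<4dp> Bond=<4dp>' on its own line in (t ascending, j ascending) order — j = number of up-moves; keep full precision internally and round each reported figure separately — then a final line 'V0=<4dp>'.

(0,0): Delta=0.9058 Bond=-38.1679
(1,0): Delta=0.5754 Bond=-21.7757
(1,1): Delta=0.9402 Bond=-48.3165
(2,0): Delta=0.0000 Bond=0.0000
(2,1): Delta=0.6353 Bond=-30.0505
(2,2): Delta=0.9719 Bond=-60.6667
(3,0): Delta=0.0000 Bond=0.0000
(3,1): Delta=0.0000 Bond=0.0000
(3,2): Delta=0.7014 Bond=-41.4697
(3,3): Delta=1.0000 Bond=-75.4261
V0=55.1300

No-arbitrage ⇒ martingale measure with p* = (R−d)/(u−d) = 0.8333.
Terminal payoffs: V(4,0)=0.0000, V(4,1)=0.0000, V(4,2)=0.0000, V(4,3)=44.0217, V(4,4)=164.7248
Node (3,0) S=28.2864: V=(p*·0.0000+(1−p*)·0.0000)/1.15=0.0000; Δ=(0.0000−0.0000)/(35.3580−18.3861)=0.0000; B=V−Δ·S=0.0000
Node (3,1) S=54.3969: V=(p*·0.0000+(1−p*)·0.0000)/1.15=0.0000; Δ=(0.0000−0.0000)/(67.9961−35.3580)=0.0000; B=V−Δ·S=0.0000
Node (3,2) S=104.6094: V=(p*·44.0217+(1−p*)·0.0000)/1.15=31.8998; Δ=(44.0217−0.0000)/(130.7617−67.9961)=0.7014; B=V−Δ·S=-41.4697
Node (3,3) S=201.1719: V=(p*·164.7248+(1−p*)·44.0217)/1.15=125.7458; Δ=(164.7248−44.0217)/(251.4648−130.7617)=1.0000; B=V−Δ·S=-75.4261
Node (2,0) S=43.5175: V=(p*·0.0000+(1−p*)·0.0000)/1.15=0.0000; Δ=(0.0000−0.0000)/(54.3969−28.2864)=0.0000; B=V−Δ·S=0.0000
Node (2,1) S=83.6875: V=(p*·31.8998+(1−p*)·0.0000)/1.15=23.1158; Δ=(31.8998−0.0000)/(104.6094−54.3969)=0.6353; B=V−Δ·S=-30.0505
Node (2,2) S=160.9375: V=(p*·125.7458+(1−p*)·31.8998)/1.15=95.7433; Δ=(125.7458−31.8998)/(201.1719−104.6094)=0.9719; B=V−Δ·S=-60.6667
Node (1,0) S=66.9500: V=(p*·23.1158+(1−p*)·0.0000)/1.15=16.7506; Δ=(23.1158−0.0000)/(83.6875−43.5175)=0.5754; B=V−Δ·S=-21.7757
Node (1,1) S=128.7500: V=(p*·95.7433+(1−p*)·23.1158)/1.15=72.7293; Δ=(95.7433−23.1158)/(160.9375−83.6875)=0.9402; B=V−Δ·S=-48.3165
Node (0,0) S=103.0000: V=(p*·72.7293+(1−p*)·16.7506)/1.15=55.1300; Δ=(72.7293−16.7506)/(128.7500−66.9500)=0.9058; B=V−Δ·S=-38.1679
Each (Δ,B) replicates both successor values, so the strategy is self-financing and V0 is arbitrage-free.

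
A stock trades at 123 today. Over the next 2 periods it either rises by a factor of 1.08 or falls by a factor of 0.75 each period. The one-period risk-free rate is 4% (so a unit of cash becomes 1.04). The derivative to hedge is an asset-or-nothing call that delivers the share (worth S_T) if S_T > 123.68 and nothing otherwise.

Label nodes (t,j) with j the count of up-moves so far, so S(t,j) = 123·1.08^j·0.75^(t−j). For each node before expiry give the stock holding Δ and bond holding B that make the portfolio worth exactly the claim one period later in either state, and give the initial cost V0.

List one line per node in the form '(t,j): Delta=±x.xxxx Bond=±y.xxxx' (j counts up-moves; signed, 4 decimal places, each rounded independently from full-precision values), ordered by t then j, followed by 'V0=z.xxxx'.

(0,0): Delta=2.9866 Bond=-264.9216
(1,0): Delta=0.0000 Bond=0.0000
(1,1): Delta=3.2727 Bond=-313.5210
V0=102.4363

The replicating-portfolio and risk-neutral prices coincide; use p* = (1.04−0.75)/(1.08−0.75) = 0.8788 for the latter.
Terminal values V(2,·): V(2,0)=0.0000, V(2,1)=0.0000, V(2,2)=143.4672
Node (1,0) S=92.2500: V=(p*·0.0000+(1−p*)·0.0000)/1.04=0.0000; Δ=(0.0000−0.0000)/(99.6300−69.1875)=0.0000; B=V−Δ·S=0.0000
Node (1,1) S=132.8400: V=(p*·143.4672+(1−p*)·0.0000)/1.04=121.2281; Δ=(143.4672−0.0000)/(143.4672−99.6300)=3.2727; B=V−Δ·S=-313.5210
Node (0,0) S=123.0000: V=(p*·121.2281+(1−p*)·0.0000)/1.04=102.4363; Δ=(121.2281−0.0000)/(132.8400−92.2500)=2.9866; B=V−Δ·S=-264.9216
Check: Δ(0,0)·S0 + B(0,0) = 102.4363 = V0.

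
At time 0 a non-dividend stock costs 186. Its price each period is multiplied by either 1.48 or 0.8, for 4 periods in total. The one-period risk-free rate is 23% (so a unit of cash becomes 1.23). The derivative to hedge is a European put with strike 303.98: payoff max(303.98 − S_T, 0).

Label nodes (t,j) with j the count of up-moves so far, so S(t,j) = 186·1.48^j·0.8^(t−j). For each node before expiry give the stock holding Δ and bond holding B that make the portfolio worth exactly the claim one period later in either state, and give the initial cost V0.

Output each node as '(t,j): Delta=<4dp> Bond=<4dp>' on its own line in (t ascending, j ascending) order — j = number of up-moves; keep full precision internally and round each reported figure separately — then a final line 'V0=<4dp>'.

Under the risk-neutral measure, an up-move has probability p* = (R−d)/(u−d) = 0.6324 and values discount at R = 1.23.
Payoff layer (t=4): V(4,0)=227.7944, V(4,1)=163.0366, V(4,2)=43.2348, V(4,3)=0.0000, V(4,4)=0.0000
  t=3,j=0: stock 95.2320 → up 140.9434 (V=163.0366), down 76.1856 (V=227.7944). Price 151.9062; hedge Δ=-1.0000, bond B=247.1382.
  t=3,j=1: stock 176.1792 → up 260.7452 (V=43.2348), down 140.9434 (V=163.0366). Price 70.9590; hedge Δ=-1.0000, bond B=247.1382.
  t=3,j=2: stock 325.9315 → up 482.3786 (V=0.0000), down 260.7452 (V=43.2348). Price 12.9229; hedge Δ=-0.1951, bond B=76.5034.
  t=3,j=3: stock 602.9733 → up 892.4005 (V=0.0000), down 482.3786 (V=0.0000). Price 0.0000; hedge Δ=0.0000, bond B=0.0000.
  t=2,j=0: stock 119.0400 → up 176.1792 (V=70.9590), down 95.2320 (V=151.9062). Price 81.8854; hedge Δ=-1.0000, bond B=200.9254.
  t=2,j=1: stock 220.2240 → up 325.9315 (V=12.9229), down 176.1792 (V=70.9590). Price 27.8534; hedge Δ=-0.3875, bond B=113.2007.
  t=2,j=2: stock 407.4144 → up 602.9733 (V=0.0000), down 325.9315 (V=12.9229). Price 3.8626; hedge Δ=-0.0466, bond B=22.8669.
  t=1,j=0: stock 148.8000 → up 220.2240 (V=27.8534), down 119.0400 (V=81.8854). Price 38.7952; hedge Δ=-0.5340, bond B=118.2540.
  t=1,j=1: stock 275.2800 → up 407.4144 (V=3.8626), down 220.2240 (V=27.8534). Price 10.3112; hedge Δ=-0.1282, bond B=45.5917.
  t=0,j=0: stock 186.0000 → up 275.2800 (V=10.3112), down 148.8000 (V=38.7952). Price 16.8970; hedge Δ=-0.2252, bond B=58.7852.
Each (Δ,B) replicates both successor values, so the strategy is self-financing and V0 is arbitrage-free.

(0,0): Delta=-0.2252 Bond=58.7852
(1,0): Delta=-0.5340 Bond=118.2540
(1,1): Delta=-0.1282 Bond=45.5917
(2,0): Delta=-1.0000 Bond=200.9254
(2,1): Delta=-0.3875 Bond=113.2007
(2,2): Delta=-0.0466 Bond=22.8669
(3,0): Delta=-1.0000 Bond=247.1382
(3,1): Delta=-1.0000 Bond=247.1382
(3,2): Delta=-0.1951 Bond=76.5034
(3,3): Delta=0.0000 Bond=0.0000
V0=16.8970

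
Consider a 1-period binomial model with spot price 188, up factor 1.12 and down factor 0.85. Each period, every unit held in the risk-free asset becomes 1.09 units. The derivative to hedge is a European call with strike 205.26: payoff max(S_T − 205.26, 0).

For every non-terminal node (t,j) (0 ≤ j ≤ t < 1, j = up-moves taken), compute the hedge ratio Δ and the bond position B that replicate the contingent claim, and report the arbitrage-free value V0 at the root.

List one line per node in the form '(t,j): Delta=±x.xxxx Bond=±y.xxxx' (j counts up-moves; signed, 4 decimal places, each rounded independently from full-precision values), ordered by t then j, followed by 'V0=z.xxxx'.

Under the risk-neutral measure, an up-move has probability p* = (R−d)/(u−d) = 0.8889 and values discount at R = 1.09.
At expiry t=1: V(1,0)=0.0000, V(1,1)=5.3000
  t=0,j=0: stock 188.0000 → up 210.5600 (V=5.3000), down 159.8000 (V=0.0000). Price 4.3221; hedge Δ=0.1044, bond B=-15.3075.
Self-financing check: at every node Δ·S+B equals the discounted successor values.

(0,0): Delta=0.1044 Bond=-15.3075
V0=4.3221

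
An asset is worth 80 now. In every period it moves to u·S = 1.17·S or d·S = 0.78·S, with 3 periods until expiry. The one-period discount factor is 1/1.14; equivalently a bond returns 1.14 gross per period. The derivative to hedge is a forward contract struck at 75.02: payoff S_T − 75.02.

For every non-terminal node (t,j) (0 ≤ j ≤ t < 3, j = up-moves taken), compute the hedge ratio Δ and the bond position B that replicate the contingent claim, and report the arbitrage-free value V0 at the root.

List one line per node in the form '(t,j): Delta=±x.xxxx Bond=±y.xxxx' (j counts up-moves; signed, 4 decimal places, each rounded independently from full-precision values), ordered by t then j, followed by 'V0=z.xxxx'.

(0,0): Delta=1.0000 Bond=-50.6364
(1,0): Delta=1.0000 Bond=-57.7255
(1,1): Delta=1.0000 Bond=-57.7255
(2,0): Delta=1.0000 Bond=-65.8070
(2,1): Delta=1.0000 Bond=-65.8070
(2,2): Delta=1.0000 Bond=-65.8070
V0=29.3636

Since d<R<u, set p* = (R−d)/(u−d) = 0.9231; price each node as the discounted p*-expectation of its children.
Terminal payoffs: V(3,0)=-37.0558, V(3,1)=-18.0738, V(3,2)=10.3994, V(3,3)=53.1090
Node (2,0) S=48.6720: V=(p*·-18.0738+(1−p*)·-37.0558)/1.14=-17.1350; Δ=(-18.0738−-37.0558)/(56.9462−37.9642)=1.0000; B=V−Δ·S=-65.8070
Node (2,1) S=73.0080: V=(p*·10.3994+(1−p*)·-18.0738)/1.14=7.2010; Δ=(10.3994−-18.0738)/(85.4194−56.9462)=1.0000; B=V−Δ·S=-65.8070
Node (2,2) S=109.5120: V=(p*·53.1090+(1−p*)·10.3994)/1.14=43.7050; Δ=(53.1090−10.3994)/(128.1290−85.4194)=1.0000; B=V−Δ·S=-65.8070
Node (1,0) S=62.4000: V=(p*·7.2010+(1−p*)·-17.1350)/1.14=4.6745; Δ=(7.2010−-17.1350)/(73.0080−48.6720)=1.0000; B=V−Δ·S=-57.7255
Node (1,1) S=93.6000: V=(p*·43.7050+(1−p*)·7.2010)/1.14=35.8745; Δ=(43.7050−7.2010)/(109.5120−73.0080)=1.0000; B=V−Δ·S=-57.7255
Node (0,0) S=80.0000: V=(p*·35.8745+(1−p*)·4.6745)/1.14=29.3636; Δ=(35.8745−4.6745)/(93.6000−62.4000)=1.0000; B=V−Δ·S=-50.6364
Check: Δ(0,0)·S0 + B(0,0) = 29.3636 = V0.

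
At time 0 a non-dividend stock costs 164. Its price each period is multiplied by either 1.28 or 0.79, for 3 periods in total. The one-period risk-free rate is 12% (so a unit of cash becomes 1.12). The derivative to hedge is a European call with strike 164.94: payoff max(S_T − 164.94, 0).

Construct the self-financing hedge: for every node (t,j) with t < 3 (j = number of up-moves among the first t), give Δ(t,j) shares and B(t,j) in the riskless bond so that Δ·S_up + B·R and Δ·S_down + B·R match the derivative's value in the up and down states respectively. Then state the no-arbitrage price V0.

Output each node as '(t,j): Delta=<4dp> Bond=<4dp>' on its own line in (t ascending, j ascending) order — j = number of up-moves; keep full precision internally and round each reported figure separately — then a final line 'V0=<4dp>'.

(0,0): Delta=0.7989 Bond=-77.1374
(1,0): Delta=0.4483 Bond=-40.9694
(1,1): Delta=0.9038 Bond=-108.4179
(2,0): Delta=0.0000 Bond=0.0000
(2,1): Delta=0.5825 Bond=-68.1333
(2,2): Delta=1.0000 Bond=-147.2679
V0=53.8850

No-arbitrage ⇒ martingale measure with p* = (R−d)/(u−d) = 0.6735.
At expiry t=3: V(3,0)=0.0000, V(3,1)=0.0000, V(3,2)=47.3311, V(3,3)=178.9929
  t=2,j=0: stock 102.3524 → up 131.0111 (V=0.0000), down 80.8584 (V=0.0000). Price 0.0000; hedge Δ=0.0000, bond B=0.0000.
  t=2,j=1: stock 165.8368 → up 212.2711 (V=47.3311), down 131.0111 (V=0.0000). Price 28.4608; hedge Δ=0.5825, bond B=-68.1333.
  t=2,j=2: stock 268.6976 → up 343.9329 (V=178.9929), down 212.2711 (V=47.3311). Price 121.4297; hedge Δ=1.0000, bond B=-147.2679.
  t=1,j=0: stock 129.5600 → up 165.8368 (V=28.4608), down 102.3524 (V=0.0000). Price 17.1138; hedge Δ=0.4483, bond B=-40.9694.
  t=1,j=1: stock 209.9200 → up 268.6976 (V=121.4297), down 165.8368 (V=28.4608). Price 81.3148; hedge Δ=0.9038, bond B=-108.4179.
  t=0,j=0: stock 164.0000 → up 209.9200 (V=81.3148), down 129.5600 (V=17.1138). Price 53.8850; hedge Δ=0.7989, bond B=-77.1374.
Self-financing check: at every node Δ·S+B equals the discounted successor values.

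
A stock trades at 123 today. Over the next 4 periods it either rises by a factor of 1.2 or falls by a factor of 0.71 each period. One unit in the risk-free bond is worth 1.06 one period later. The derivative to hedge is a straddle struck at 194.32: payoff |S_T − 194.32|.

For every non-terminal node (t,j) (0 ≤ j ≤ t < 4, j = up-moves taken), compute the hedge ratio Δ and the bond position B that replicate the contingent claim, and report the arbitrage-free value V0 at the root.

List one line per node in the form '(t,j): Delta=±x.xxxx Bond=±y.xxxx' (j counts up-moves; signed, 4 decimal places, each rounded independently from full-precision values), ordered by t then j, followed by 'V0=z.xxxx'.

Under the risk-neutral measure, an up-move has probability p* = (R−d)/(u−d) = 0.7143 and values discount at R = 1.06.
Payoff layer (t=4): V(4,0)=163.0636, V(4,1)=141.4923, V(4,2)=105.0338, V(4,3)=43.4138, V(4,4)=60.7328
Node (3,0) S=44.0231: V=(p*·141.4923+(1−p*)·163.0636)/1.06=139.2977; Δ=(141.4923−163.0636)/(52.8277−31.2564)=-1.0000; B=V−Δ·S=183.3208
Node (3,1) S=74.4052: V=(p*·105.0338+(1−p*)·141.4923)/1.06=108.9156; Δ=(105.0338−141.4923)/(89.2862−52.8277)=-1.0000; B=V−Δ·S=183.3208
Node (3,2) S=125.7552: V=(p*·43.4138+(1−p*)·105.0338)/1.06=57.5656; Δ=(43.4138−105.0338)/(150.9062−89.2862)=-1.0000; B=V−Δ·S=183.3208
Node (3,3) S=212.5440: V=(p*·60.7328+(1−p*)·43.4138)/1.06=52.6269; Δ=(60.7328−43.4138)/(255.0528−150.9062)=0.1663; B=V−Δ·S=17.2819
Node (2,0) S=62.0043: V=(p*·108.9156+(1−p*)·139.2977)/1.06=110.9398; Δ=(108.9156−139.2977)/(74.4052−44.0231)=-1.0000; B=V−Δ·S=172.9441
Node (2,1) S=104.7960: V=(p*·57.5656+(1−p*)·108.9156)/1.06=68.1481; Δ=(57.5656−108.9156)/(125.7552−74.4052)=-1.0000; B=V−Δ·S=172.9441
Node (2,2) S=177.1200: V=(p*·52.6269+(1−p*)·57.5656)/1.06=50.9792; Δ=(52.6269−57.5656)/(212.5440−125.7552)=-0.0569; B=V−Δ·S=61.0581
Node (1,0) S=87.3300: V=(p*·68.1481+(1−p*)·110.9398)/1.06=75.8248; Δ=(68.1481−110.9398)/(104.7960−62.0043)=-1.0000; B=V−Δ·S=163.1548
Node (1,1) S=147.6000: V=(p*·50.9792+(1−p*)·68.1481)/1.06=52.7213; Δ=(50.9792−68.1481)/(177.1200−104.7960)=-0.2374; B=V−Δ·S=87.7599
Node (0,0) S=123.0000: V=(p*·52.7213+(1−p*)·75.8248)/1.06=55.9644; Δ=(52.7213−75.8248)/(147.6000−87.3300)=-0.3833; B=V−Δ·S=103.1145
The time-0 hedge costs 55.9644, which is the no-arbitrage price.

(0,0): Delta=-0.3833 Bond=103.1145
(1,0): Delta=-1.0000 Bond=163.1548
(1,1): Delta=-0.2374 Bond=87.7599
(2,0): Delta=-1.0000 Bond=172.9441
(2,1): Delta=-1.0000 Bond=172.9441
(2,2): Delta=-0.0569 Bond=61.0581
(3,0): Delta=-1.0000 Bond=183.3208
(3,1): Delta=-1.0000 Bond=183.3208
(3,2): Delta=-1.0000 Bond=183.3208
(3,3): Delta=0.1663 Bond=17.2819
V0=55.9644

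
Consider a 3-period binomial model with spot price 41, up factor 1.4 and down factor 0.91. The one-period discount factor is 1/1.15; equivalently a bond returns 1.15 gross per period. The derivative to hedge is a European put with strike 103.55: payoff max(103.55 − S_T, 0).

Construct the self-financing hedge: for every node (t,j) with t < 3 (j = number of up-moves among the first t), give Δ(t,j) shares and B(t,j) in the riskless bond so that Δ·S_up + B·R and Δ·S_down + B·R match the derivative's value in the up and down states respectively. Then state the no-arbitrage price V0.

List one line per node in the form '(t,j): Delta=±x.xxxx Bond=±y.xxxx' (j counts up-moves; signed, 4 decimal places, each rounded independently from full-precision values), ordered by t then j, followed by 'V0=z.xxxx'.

(0,0): Delta=-0.9192 Bond=65.4628
(1,0): Delta=-1.0000 Bond=78.2987
(1,1): Delta=-0.8644 Bond=72.1401
(2,0): Delta=-1.0000 Bond=90.0435
(2,1): Delta=-1.0000 Bond=90.0435
(2,2): Delta=-0.7726 Bond=75.5836
V0=27.7776

Since d<R<u, set p* = (R−d)/(u−d) = 0.4898; price each node as the discounted p*-expectation of its children.
Terminal payoffs: V(3,0)=72.6536, V(3,1)=56.0171, V(3,2)=30.4224, V(3,3)=0.0000
(2,0): S=33.9521. Δ = (V_up−V_dn)/(S_up−S_dn) = (56.0171−72.6536)/(47.5329−30.8964) = -1.0000. V = [p*·56.0171 + (1−p*)·72.6536]/1.15 = 56.0914. B = V − Δ·S = 90.0435.
(2,1): S=52.2340. Δ = (V_up−V_dn)/(S_up−S_dn) = (30.4224−56.0171)/(73.1276−47.5329) = -1.0000. V = [p*·30.4224 + (1−p*)·56.0171]/1.15 = 37.8095. B = V − Δ·S = 90.0435.
(2,2): S=80.3600. Δ = (V_up−V_dn)/(S_up−S_dn) = (0.0000−30.4224)/(112.5040−73.1276) = -0.7726. V = [p*·0.0000 + (1−p*)·30.4224]/1.15 = 13.4971. B = V − Δ·S = 75.5836.
(1,0): S=37.3100. Δ = (V_up−V_dn)/(S_up−S_dn) = (37.8095−56.0914)/(52.2340−33.9521) = -1.0000. V = [p*·37.8095 + (1−p*)·56.0914]/1.15 = 40.9887. B = V − Δ·S = 78.2987.
(1,1): S=57.4000. Δ = (V_up−V_dn)/(S_up−S_dn) = (13.4971−37.8095)/(80.3600−52.2340) = -0.8644. V = [p*·13.4971 + (1−p*)·37.8095]/1.15 = 22.5229. B = V − Δ·S = 72.1401.
(0,0): S=41.0000. Δ = (V_up−V_dn)/(S_up−S_dn) = (22.5229−40.9887)/(57.4000−37.3100) = -0.9192. V = [p*·22.5229 + (1−p*)·40.9887]/1.15 = 27.7776. B = V − Δ·S = 65.4628.
The time-0 hedge costs 27.7776, which is the no-arbitrage price.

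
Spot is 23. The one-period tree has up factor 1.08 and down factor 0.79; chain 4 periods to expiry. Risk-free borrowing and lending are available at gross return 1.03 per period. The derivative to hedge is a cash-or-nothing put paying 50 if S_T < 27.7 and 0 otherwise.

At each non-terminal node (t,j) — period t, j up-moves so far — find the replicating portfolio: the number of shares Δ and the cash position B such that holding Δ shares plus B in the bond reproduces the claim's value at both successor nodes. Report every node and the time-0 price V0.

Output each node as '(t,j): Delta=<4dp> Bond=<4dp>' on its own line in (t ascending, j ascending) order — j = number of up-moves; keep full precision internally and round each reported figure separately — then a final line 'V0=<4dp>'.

Since d<R<u, set p* = (R−d)/(u−d) = 0.8276; price each node as the discounted p*-expectation of its children.
At expiry t=4: V(4,0)=50.0000, V(4,1)=50.0000, V(4,2)=50.0000, V(4,3)=50.0000, V(4,4)=0.0000
(3,0): S=11.3399. Δ = (V_up−V_dn)/(S_up−S_dn) = (50.0000−50.0000)/(12.2471−8.9585) = 0.0000. V = [p*·50.0000 + (1−p*)·50.0000]/1.03 = 48.5437. B = V − Δ·S = 48.5437.
(3,1): S=15.5026. Δ = (V_up−V_dn)/(S_up−S_dn) = (50.0000−50.0000)/(16.7429−12.2471) = 0.0000. V = [p*·50.0000 + (1−p*)·50.0000]/1.03 = 48.5437. B = V − Δ·S = 48.5437.
(3,2): S=21.1935. Δ = (V_up−V_dn)/(S_up−S_dn) = (50.0000−50.0000)/(22.8890−16.7429) = 0.0000. V = [p*·50.0000 + (1−p*)·50.0000]/1.03 = 48.5437. B = V − Δ·S = 48.5437.
(3,3): S=28.9734. Δ = (V_up−V_dn)/(S_up−S_dn) = (0.0000−50.0000)/(31.2912−22.8890) = -5.9508. V = [p*·0.0000 + (1−p*)·50.0000]/1.03 = 8.3696. B = V − Δ·S = 180.7834.
(2,0): S=14.3543. Δ = (V_up−V_dn)/(S_up−S_dn) = (48.5437−48.5437)/(15.5026−11.3399) = 0.0000. V = [p*·48.5437 + (1−p*)·48.5437]/1.03 = 47.1298. B = V − Δ·S = 47.1298.
(2,1): S=19.6236. Δ = (V_up−V_dn)/(S_up−S_dn) = (48.5437−48.5437)/(21.1935−15.5026) = 0.0000. V = [p*·48.5437 + (1−p*)·48.5437]/1.03 = 47.1298. B = V − Δ·S = 47.1298.
(2,2): S=26.8272. Δ = (V_up−V_dn)/(S_up−S_dn) = (8.3696−48.5437)/(28.9734−21.1935) = -5.1638. V = [p*·8.3696 + (1−p*)·48.5437]/1.03 = 14.8506. B = V − Δ·S = 153.3820.
(1,0): S=18.1700. Δ = (V_up−V_dn)/(S_up−S_dn) = (47.1298−47.1298)/(19.6236−14.3543) = 0.0000. V = [p*·47.1298 + (1−p*)·47.1298]/1.03 = 45.7571. B = V − Δ·S = 45.7571.
(1,1): S=24.8400. Δ = (V_up−V_dn)/(S_up−S_dn) = (14.8506−47.1298)/(26.8272−19.6236) = -4.4810. V = [p*·14.8506 + (1−p*)·47.1298]/1.03 = 19.8214. B = V − Δ·S = 131.1288.
(0,0): S=23.0000. Δ = (V_up−V_dn)/(S_up−S_dn) = (19.8214−45.7571)/(24.8400−18.1700) = -3.8884. V = [p*·19.8214 + (1−p*)·45.7571]/1.03 = 23.5855. B = V − Δ·S = 113.0190.
Self-financing check: at every node Δ·S+B equals the discounted successor values.

(0,0): Delta=-3.8884 Bond=113.0190
(1,0): Delta=0.0000 Bond=45.7571
(1,1): Delta=-4.4810 Bond=131.1288
(2,0): Delta=0.0000 Bond=47.1298
(2,1): Delta=0.0000 Bond=47.1298
(2,2): Delta=-5.1638 Bond=153.3820
(3,0): Delta=0.0000 Bond=48.5437
(3,1): Delta=0.0000 Bond=48.5437
(3,2): Delta=0.0000 Bond=48.5437
(3,3): Delta=-5.9508 Bond=180.7834
V0=23.5855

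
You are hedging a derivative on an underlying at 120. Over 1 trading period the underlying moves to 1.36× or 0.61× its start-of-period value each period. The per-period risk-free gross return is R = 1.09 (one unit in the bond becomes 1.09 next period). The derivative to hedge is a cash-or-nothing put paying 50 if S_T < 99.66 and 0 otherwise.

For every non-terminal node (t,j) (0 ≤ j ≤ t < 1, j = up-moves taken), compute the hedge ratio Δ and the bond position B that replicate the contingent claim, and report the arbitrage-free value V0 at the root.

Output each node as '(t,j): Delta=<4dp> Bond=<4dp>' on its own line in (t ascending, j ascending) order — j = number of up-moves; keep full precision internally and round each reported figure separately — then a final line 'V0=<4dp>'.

Since d<R<u, set p* = (R−d)/(u−d) = 0.6400; price each node as the discounted p*-expectation of its children.
At expiry t=1: V(1,0)=50.0000, V(1,1)=0.0000
Node (0,0) S=120.0000: V=(p*·0.0000+(1−p*)·50.0000)/1.09=16.5138; Δ=(0.0000−50.0000)/(163.2000−73.2000)=-0.5556; B=V−Δ·S=83.1804
The time-0 hedge costs 16.5138, which is the no-arbitrage price.

(0,0): Delta=-0.5556 Bond=83.1804
V0=16.5138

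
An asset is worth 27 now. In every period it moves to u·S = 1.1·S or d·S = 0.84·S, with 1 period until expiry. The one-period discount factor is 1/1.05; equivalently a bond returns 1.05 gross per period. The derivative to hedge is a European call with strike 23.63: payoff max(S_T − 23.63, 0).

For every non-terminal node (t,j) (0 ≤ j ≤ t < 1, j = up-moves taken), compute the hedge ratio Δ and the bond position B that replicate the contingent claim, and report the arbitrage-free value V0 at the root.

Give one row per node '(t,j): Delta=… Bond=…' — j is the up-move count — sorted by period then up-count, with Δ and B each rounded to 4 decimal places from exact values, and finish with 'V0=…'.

(0,0): Delta=0.8647 Bond=-18.6769
V0=4.6692

Risk-neutral probability p* = (R−d)/(u−d) = (1.05−0.84)/(1.1−0.84) = 0.8077.
At expiry t=1: V(1,0)=0.0000, V(1,1)=6.0700
(0,0): S=27.0000. Δ = (V_up−V_dn)/(S_up−S_dn) = (6.0700−0.0000)/(29.7000−22.6800) = 0.8647. V = [p*·6.0700 + (1−p*)·0.0000]/1.05 = 4.6692. B = V − Δ·S = -18.6769.
Root portfolio cost Δ·27+B reproduces V0=4.6692.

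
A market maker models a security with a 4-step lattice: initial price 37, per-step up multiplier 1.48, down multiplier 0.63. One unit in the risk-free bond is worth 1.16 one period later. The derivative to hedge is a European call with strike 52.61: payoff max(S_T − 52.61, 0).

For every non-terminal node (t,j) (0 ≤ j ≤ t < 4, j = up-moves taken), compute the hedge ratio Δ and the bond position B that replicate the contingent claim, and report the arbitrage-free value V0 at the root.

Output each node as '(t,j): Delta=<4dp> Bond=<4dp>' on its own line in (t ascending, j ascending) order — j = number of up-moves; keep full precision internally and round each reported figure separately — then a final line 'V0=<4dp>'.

(0,0): Delta=0.7088 Bond=-11.1701
(1,0): Delta=0.3348 Bond=-4.2380
(1,1): Delta=0.8050 Bond=-18.2217
(2,0): Delta=0.0000 Bond=0.0000
(2,1): Delta=0.4208 Bond=-7.8843
(2,2): Delta=0.9037 Bond=-29.1389
(3,0): Delta=0.0000 Bond=0.0000
(3,1): Delta=0.0000 Bond=0.0000
(3,2): Delta=0.5290 Bond=-14.6677
(3,3): Delta=1.0000 Bond=-45.3534
V0=15.0562

Under the risk-neutral measure, an up-move has probability p* = (R−d)/(u−d) = 0.6235 and values discount at R = 1.16.
Terminal values V(4,·): V(4,0)=0.0000, V(4,1)=0.0000, V(4,2)=0.0000, V(4,3)=22.9562, V(4,4)=124.9105
(3,0): S=9.2517. Δ = (V_up−V_dn)/(S_up−S_dn) = (0.0000−0.0000)/(13.6926−5.8286) = 0.0000. V = [p*·0.0000 + (1−p*)·0.0000]/1.16 = 0.0000. B = V − Δ·S = 0.0000.
(3,1): S=21.7342. Δ = (V_up−V_dn)/(S_up−S_dn) = (0.0000−0.0000)/(32.1667−13.6926) = 0.0000. V = [p*·0.0000 + (1−p*)·0.0000]/1.16 = 0.0000. B = V − Δ·S = 0.0000.
(3,2): S=51.0582. Δ = (V_up−V_dn)/(S_up−S_dn) = (22.9562−0.0000)/(75.5662−32.1667) = 0.5290. V = [p*·22.9562 + (1−p*)·0.0000]/1.16 = 12.3395. B = V − Δ·S = -14.6677.
(3,3): S=119.9463. Δ = (V_up−V_dn)/(S_up−S_dn) = (124.9105−22.9562)/(177.5205−75.5662) = 1.0000. V = [p*·124.9105 + (1−p*)·22.9562]/1.16 = 74.5929. B = V − Δ·S = -45.3534.
(2,0): S=14.6853. Δ = (V_up−V_dn)/(S_up−S_dn) = (0.0000−0.0000)/(21.7342−9.2517) = 0.0000. V = [p*·0.0000 + (1−p*)·0.0000]/1.16 = 0.0000. B = V − Δ·S = 0.0000.
(2,1): S=34.4988. Δ = (V_up−V_dn)/(S_up−S_dn) = (12.3395−0.0000)/(51.0582−21.7342) = 0.4208. V = [p*·12.3395 + (1−p*)·0.0000]/1.16 = 6.6328. B = V − Δ·S = -7.8843.
(2,2): S=81.0448. Δ = (V_up−V_dn)/(S_up−S_dn) = (74.5929−12.3395)/(119.9463−51.0582) = 0.9037. V = [p*·74.5929 + (1−p*)·12.3395]/1.16 = 44.1003. B = V − Δ·S = -29.1389.
(1,0): S=23.3100. Δ = (V_up−V_dn)/(S_up−S_dn) = (6.6328−0.0000)/(34.4988−14.6853) = 0.3348. V = [p*·6.6328 + (1−p*)·0.0000]/1.16 = 3.5653. B = V − Δ·S = -4.2380.
(1,1): S=54.7600. Δ = (V_up−V_dn)/(S_up−S_dn) = (44.1003−6.6328)/(81.0448−34.4988) = 0.8050. V = [p*·44.1003 + (1−p*)·6.6328]/1.16 = 25.8576. B = V − Δ·S = -18.2217.
(0,0): S=37.0000. Δ = (V_up−V_dn)/(S_up−S_dn) = (25.8576−3.5653)/(54.7600−23.3100) = 0.7088. V = [p*·25.8576 + (1−p*)·3.5653]/1.16 = 15.0562. B = V − Δ·S = -11.1701.
Root portfolio cost Δ·37+B reproduces V0=15.0562.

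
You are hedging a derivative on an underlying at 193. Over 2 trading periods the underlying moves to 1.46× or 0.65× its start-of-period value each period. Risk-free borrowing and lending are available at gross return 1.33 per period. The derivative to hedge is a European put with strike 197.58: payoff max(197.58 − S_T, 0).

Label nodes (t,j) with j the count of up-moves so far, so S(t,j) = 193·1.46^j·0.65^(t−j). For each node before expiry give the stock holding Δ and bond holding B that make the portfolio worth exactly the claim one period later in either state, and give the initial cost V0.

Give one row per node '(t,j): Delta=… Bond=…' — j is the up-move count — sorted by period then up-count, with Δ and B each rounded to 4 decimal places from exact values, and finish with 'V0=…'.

No-arbitrage ⇒ martingale measure with p* = (R−d)/(u−d) = 0.8395.
Terminal values V(2,·): V(2,0)=116.0375, V(2,1)=14.4230, V(2,2)=0.0000
(1,0): S=125.4500. Δ = (V_up−V_dn)/(S_up−S_dn) = (14.4230−116.0375)/(183.1570−81.5425) = -1.0000. V = [p*·14.4230 + (1−p*)·116.0375]/1.33 = 23.1064. B = V − Δ·S = 148.5564.
(1,1): S=281.7800. Δ = (V_up−V_dn)/(S_up−S_dn) = (0.0000−14.4230)/(411.3988−183.1570) = -0.0632. V = [p*·0.0000 + (1−p*)·14.4230]/1.33 = 1.7405. B = V − Δ·S = 19.5466.
(0,0): S=193.0000. Δ = (V_up−V_dn)/(S_up−S_dn) = (1.7405−23.1064)/(281.7800−125.4500) = -0.1367. V = [p*·1.7405 + (1−p*)·23.1064]/1.33 = 3.8869. B = V − Δ·S = 30.2646.
Root portfolio cost Δ·193+B reproduces V0=3.8869.

(0,0): Delta=-0.1367 Bond=30.2646
(1,0): Delta=-1.0000 Bond=148.5564
(1,1): Delta=-0.0632 Bond=19.5466
V0=3.8869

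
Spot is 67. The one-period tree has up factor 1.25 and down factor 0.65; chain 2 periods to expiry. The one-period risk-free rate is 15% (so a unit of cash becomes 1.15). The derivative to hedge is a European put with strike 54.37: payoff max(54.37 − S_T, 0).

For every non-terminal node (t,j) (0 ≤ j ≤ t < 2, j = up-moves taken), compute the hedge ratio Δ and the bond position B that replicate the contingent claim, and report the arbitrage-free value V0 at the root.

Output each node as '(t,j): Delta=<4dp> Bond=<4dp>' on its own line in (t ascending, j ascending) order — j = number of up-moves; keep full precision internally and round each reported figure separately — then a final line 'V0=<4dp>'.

Since d<R<u, set p* = (R−d)/(u−d) = 0.8333; price each node as the discounted p*-expectation of its children.
Terminal payoffs: V(2,0)=26.0625, V(2,1)=0.0000, V(2,2)=0.0000
(1,0): S=43.5500. Δ = (V_up−V_dn)/(S_up−S_dn) = (0.0000−26.0625)/(54.4375−28.3075) = -0.9974. V = [p*·0.0000 + (1−p*)·26.0625]/1.15 = 3.7772. B = V − Δ·S = 47.2147.
(1,1): S=83.7500. Δ = (V_up−V_dn)/(S_up−S_dn) = (0.0000−0.0000)/(104.6875−54.4375) = 0.0000. V = [p*·0.0000 + (1−p*)·0.0000]/1.15 = 0.0000. B = V − Δ·S = 0.0000.
(0,0): S=67.0000. Δ = (V_up−V_dn)/(S_up−S_dn) = (0.0000−3.7772)/(83.7500−43.5500) = -0.0940. V = [p*·0.0000 + (1−p*)·3.7772]/1.15 = 0.5474. B = V − Δ·S = 6.8427.
Check: Δ(0,0)·S0 + B(0,0) = 0.5474 = V0.

(0,0): Delta=-0.0940 Bond=6.8427
(1,0): Delta=-0.9974 Bond=47.2147
(1,1): Delta=0.0000 Bond=0.0000
V0=0.5474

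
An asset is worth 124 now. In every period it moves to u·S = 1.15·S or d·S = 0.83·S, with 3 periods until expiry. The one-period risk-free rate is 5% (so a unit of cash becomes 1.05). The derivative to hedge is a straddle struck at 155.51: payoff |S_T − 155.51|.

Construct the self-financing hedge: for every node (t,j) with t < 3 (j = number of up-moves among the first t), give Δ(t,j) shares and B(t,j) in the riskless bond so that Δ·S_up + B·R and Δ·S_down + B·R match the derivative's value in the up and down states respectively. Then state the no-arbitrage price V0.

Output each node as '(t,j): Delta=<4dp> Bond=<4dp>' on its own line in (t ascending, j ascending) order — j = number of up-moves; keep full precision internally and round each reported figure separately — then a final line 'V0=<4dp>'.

No-arbitrage ⇒ martingale measure with p* = (R−d)/(u−d) = 0.6875.
Terminal payoffs: V(3,0)=84.6084, V(3,1)=57.2729, V(3,2)=19.3983, V(3,3)=33.0785
Node (2,0) S=85.4236: V=(p*·57.2729+(1−p*)·84.6084)/1.05=62.6812; Δ=(57.2729−84.6084)/(98.2371−70.9016)=-1.0000; B=V−Δ·S=148.1048
Node (2,1) S=118.3580: V=(p*·19.3983+(1−p*)·57.2729)/1.05=29.7468; Δ=(19.3983−57.2729)/(136.1117−98.2371)=-1.0000; B=V−Δ·S=148.1048
Node (2,2) S=163.9900: V=(p*·33.0785+(1−p*)·19.3983)/1.05=27.4318; Δ=(33.0785−19.3983)/(188.5885−136.1117)=0.2607; B=V−Δ·S=-15.3188
Node (1,0) S=102.9200: V=(p*·29.7468+(1−p*)·62.6812)/1.05=38.1322; Δ=(29.7468−62.6812)/(118.3580−85.4236)=-1.0000; B=V−Δ·S=141.0522
Node (1,1) S=142.6000: V=(p*·27.4318+(1−p*)·29.7468)/1.05=26.8145; Δ=(27.4318−29.7468)/(163.9900−118.3580)=-0.0507; B=V−Δ·S=34.0486
Node (0,0) S=124.0000: V=(p*·26.8145+(1−p*)·38.1322)/1.05=28.9060; Δ=(26.8145−38.1322)/(142.6000−102.9200)=-0.2852; B=V−Δ·S=64.2736
The time-0 hedge costs 28.9060, which is the no-arbitrage price.

(0,0): Delta=-0.2852 Bond=64.2736
(1,0): Delta=-1.0000 Bond=141.0522
(1,1): Delta=-0.0507 Bond=34.0486
(2,0): Delta=-1.0000 Bond=148.1048
(2,1): Delta=-1.0000 Bond=148.1048
(2,2): Delta=0.2607 Bond=-15.3188
V0=28.9060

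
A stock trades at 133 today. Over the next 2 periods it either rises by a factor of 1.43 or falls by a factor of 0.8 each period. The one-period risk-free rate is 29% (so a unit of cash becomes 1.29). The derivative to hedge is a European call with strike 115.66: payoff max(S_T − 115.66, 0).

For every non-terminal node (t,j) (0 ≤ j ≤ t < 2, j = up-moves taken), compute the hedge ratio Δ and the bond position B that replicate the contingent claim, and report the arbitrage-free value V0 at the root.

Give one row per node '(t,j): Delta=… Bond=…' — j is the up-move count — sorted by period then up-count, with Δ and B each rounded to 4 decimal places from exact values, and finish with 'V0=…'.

(0,0): Delta=0.9372 Bond=-60.2460
(1,0): Delta=0.5444 Bond=-35.9217
(1,1): Delta=1.0000 Bond=-89.6589
V0=64.4032

Risk-neutral probability p* = (R−d)/(u−d) = (1.29−0.8)/(1.43−0.8) = 0.7778.
Terminal values V(2,·): V(2,0)=0.0000, V(2,1)=36.4920, V(2,2)=156.3117
Node (1,0) S=106.4000: V=(p*·36.4920+(1−p*)·0.0000)/1.29=22.0021; Δ=(36.4920−0.0000)/(152.1520−85.1200)=0.5444; B=V−Δ·S=-35.9217
Node (1,1) S=190.1900: V=(p*·156.3117+(1−p*)·36.4920)/1.29=100.5311; Δ=(156.3117−36.4920)/(271.9717−152.1520)=1.0000; B=V−Δ·S=-89.6589
Node (0,0) S=133.0000: V=(p*·100.5311+(1−p*)·22.0021)/1.29=64.4032; Δ=(100.5311−22.0021)/(190.1900−106.4000)=0.9372; B=V−Δ·S=-60.2460
Each (Δ,B) replicates both successor values, so the strategy is self-financing and V0 is arbitrage-free.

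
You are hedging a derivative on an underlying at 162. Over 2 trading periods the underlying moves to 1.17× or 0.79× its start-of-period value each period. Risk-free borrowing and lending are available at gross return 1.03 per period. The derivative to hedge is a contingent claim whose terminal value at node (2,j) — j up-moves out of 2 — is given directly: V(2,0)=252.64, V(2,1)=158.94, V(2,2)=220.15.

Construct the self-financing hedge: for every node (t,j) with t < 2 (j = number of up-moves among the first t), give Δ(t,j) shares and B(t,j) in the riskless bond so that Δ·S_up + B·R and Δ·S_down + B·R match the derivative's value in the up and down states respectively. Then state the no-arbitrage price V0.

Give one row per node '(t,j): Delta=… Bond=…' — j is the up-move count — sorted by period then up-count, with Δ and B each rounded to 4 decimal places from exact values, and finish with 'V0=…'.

Under the risk-neutral measure, an up-move has probability p* = (R−d)/(u−d) = 0.6316 and values discount at R = 1.03.
Terminal values V(2,·): V(2,0)=252.6400, V(2,1)=158.9400, V(2,2)=220.1500
Node (1,0) S=127.9800: V=(p*·158.9400+(1−p*)·252.6400)/1.03=187.8263; Δ=(158.9400−252.6400)/(149.7366−101.1042)=-1.9267; B=V−Δ·S=434.4052
Node (1,1) S=189.5400: V=(p*·220.1500+(1−p*)·158.9400)/1.03=191.8436; Δ=(220.1500−158.9400)/(221.7618−149.7366)=0.8498; B=V−Δ·S=30.7647
Node (0,0) S=162.0000: V=(p*·191.8436+(1−p*)·187.8263)/1.03=184.8190; Δ=(191.8436−187.8263)/(189.5400−127.9800)=0.0653; B=V−Δ·S=174.2469
Root portfolio cost Δ·162+B reproduces V0=184.8190.

(0,0): Delta=0.0653 Bond=174.2469
(1,0): Delta=-1.9267 Bond=434.4052
(1,1): Delta=0.8498 Bond=30.7647
V0=184.8190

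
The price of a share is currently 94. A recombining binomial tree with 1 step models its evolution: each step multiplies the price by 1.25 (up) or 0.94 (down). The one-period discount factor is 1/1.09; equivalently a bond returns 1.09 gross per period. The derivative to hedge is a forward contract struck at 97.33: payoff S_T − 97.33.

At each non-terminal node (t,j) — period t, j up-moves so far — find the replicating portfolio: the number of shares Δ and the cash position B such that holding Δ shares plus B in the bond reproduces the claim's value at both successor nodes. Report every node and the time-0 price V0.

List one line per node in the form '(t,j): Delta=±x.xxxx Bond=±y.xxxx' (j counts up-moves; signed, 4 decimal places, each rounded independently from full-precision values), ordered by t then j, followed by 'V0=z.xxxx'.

(0,0): Delta=1.0000 Bond=-89.2936
V0=4.7064

The replicating-portfolio and risk-neutral prices coincide; use p* = (1.09−0.94)/(1.25−0.94) = 0.4839 for the latter.
At expiry t=1: V(1,0)=-8.9700, V(1,1)=20.1700
  t=0,j=0: stock 94.0000 → up 117.5000 (V=20.1700), down 88.3600 (V=-8.9700). Price 4.7064; hedge Δ=1.0000, bond B=-89.2936.
Root portfolio cost Δ·94+B reproduces V0=4.7064.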